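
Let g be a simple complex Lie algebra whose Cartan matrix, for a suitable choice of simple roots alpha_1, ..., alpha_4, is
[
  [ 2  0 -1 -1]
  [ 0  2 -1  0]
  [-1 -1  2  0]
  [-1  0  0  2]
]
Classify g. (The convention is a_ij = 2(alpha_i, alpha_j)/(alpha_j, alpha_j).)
The matrix has rank 4 with 2's on the diagonal. Reading the off-diagonal entries as Dynkin edges (a single edge where a_ij = a_ji = -1; a double or triple edge where a_ij * a_ji = 2 or 3), the diagram is a chain of 4 nodes with single edges (A_4). One simple-root ordering that puts it in standard form is (alpha_2, alpha_3, alpha_1, alpha_4). So the algebra is type A_4, i.e. sl(5).

A_4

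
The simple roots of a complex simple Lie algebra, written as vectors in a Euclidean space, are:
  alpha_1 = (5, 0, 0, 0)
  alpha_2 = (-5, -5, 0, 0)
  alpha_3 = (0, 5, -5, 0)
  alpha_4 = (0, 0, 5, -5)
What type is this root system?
B_4 (so(9))

Compute the Cartan integers a_ij = 2(alpha_i, alpha_j)/(alpha_j, alpha_j); the resulting 4x4 Cartan matrix is
[[2, -1, 0, 0], [-2, 2, -1, 0], [0, -1, 2, -1], [0, 0, -1, 2]].
The roots have two lengths (squared-length ratio 2:1); the short ones are alpha_{1}. The associated Dynkin diagram is a chain of 4 nodes with a double edge at one end; the terminal node there is the unique short simple root (B_4), so the type is B_4 (the algebra so(9)).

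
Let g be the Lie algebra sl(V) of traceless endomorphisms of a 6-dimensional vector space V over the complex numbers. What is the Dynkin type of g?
A_5 (sl(6))

This is sl(6), which has dimension 6^2 - 1 = 35 and rank 6 - 1 = 5 (a Cartan subalgebra is the diagonal traceless matrices). In the classification of classical Lie algebras, the special linear algebra sl(n+1) has type A_n; here n = 5, so the Dynkin diagram is a chain of 5 nodes with single edges (A_5). Hence the type is A_5.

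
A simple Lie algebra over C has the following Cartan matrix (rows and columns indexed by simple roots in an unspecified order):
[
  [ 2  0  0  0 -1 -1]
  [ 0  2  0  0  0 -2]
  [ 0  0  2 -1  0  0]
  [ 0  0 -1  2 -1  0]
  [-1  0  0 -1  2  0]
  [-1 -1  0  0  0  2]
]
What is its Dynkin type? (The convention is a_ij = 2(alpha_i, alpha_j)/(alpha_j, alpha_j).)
The matrix has rank 6 with 2's on the diagonal. Reading the off-diagonal entries as Dynkin edges (a single edge where a_ij = a_ji = -1; a double or triple edge where a_ij * a_ji = 2 or 3), the diagram is a chain of 6 nodes with a double edge at one end; the terminal node there is the unique long simple root (C_6). One simple-root ordering that puts it in standard form is (alpha_3, alpha_4, alpha_5, alpha_1, alpha_6, alpha_2). So the algebra is type C_6, i.e. sp(12).

C6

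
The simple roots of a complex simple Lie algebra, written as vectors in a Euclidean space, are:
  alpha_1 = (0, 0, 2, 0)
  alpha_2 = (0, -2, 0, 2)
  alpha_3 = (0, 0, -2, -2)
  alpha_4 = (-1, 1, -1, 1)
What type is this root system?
Compute the Cartan integers a_ij = 2(alpha_i, alpha_j)/(alpha_j, alpha_j); the resulting 4x4 Cartan matrix is
[[2, 0, -1, -1], [0, 2, -1, 0], [-2, -1, 2, 0], [-1, 0, 0, 2]].
The roots have two lengths (squared-length ratio 2:1); the short ones are alpha_{1,4}. The associated Dynkin diagram is a chain of 4 nodes with a double edge between the middle two (F_4), so the type is F_4.

F4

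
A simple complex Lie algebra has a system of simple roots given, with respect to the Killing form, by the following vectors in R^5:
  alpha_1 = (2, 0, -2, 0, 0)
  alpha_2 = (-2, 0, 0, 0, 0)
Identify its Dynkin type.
Compute the Cartan integers a_ij = 2(alpha_i, alpha_j)/(alpha_j, alpha_j); the resulting 2x2 Cartan matrix is
[[2, -2], [-1, 2]].
The roots have two lengths (squared-length ratio 2:1); the short ones are alpha_{2}. The associated Dynkin diagram is a chain of 2 nodes with a double edge at one end; the terminal node there is the unique short simple root (B_2), so the type is B_2 (the algebra so(5)).

B_2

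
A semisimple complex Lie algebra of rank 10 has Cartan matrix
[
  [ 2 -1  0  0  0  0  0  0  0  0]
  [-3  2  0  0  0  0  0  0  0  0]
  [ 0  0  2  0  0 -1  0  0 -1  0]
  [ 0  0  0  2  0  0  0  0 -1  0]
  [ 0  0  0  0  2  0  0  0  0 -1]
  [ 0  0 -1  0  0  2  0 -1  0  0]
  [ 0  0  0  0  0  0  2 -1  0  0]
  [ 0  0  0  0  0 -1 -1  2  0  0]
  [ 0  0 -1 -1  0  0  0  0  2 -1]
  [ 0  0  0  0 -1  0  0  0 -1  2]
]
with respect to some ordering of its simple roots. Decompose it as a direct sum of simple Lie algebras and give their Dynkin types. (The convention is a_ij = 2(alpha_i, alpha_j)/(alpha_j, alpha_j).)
type E_8 + type G_2

The diagram associated to this matrix has two connected components: the simple roots {alpha_3, alpha_4, alpha_5, alpha_6, alpha_7, alpha_8, alpha_9, alpha_10} form a chain of 7 nodes with one extra node attached to the third node from one end (E_8), and {alpha_1, alpha_2} form two nodes joined by a triple edge (G_2). A semisimple Lie algebra decomposes uniquely as the direct sum of simple ideals, one per connected component of its Dynkin diagram, so g ≅ E_8 ⊕ G_2 (dimension 248 + 14 = 262).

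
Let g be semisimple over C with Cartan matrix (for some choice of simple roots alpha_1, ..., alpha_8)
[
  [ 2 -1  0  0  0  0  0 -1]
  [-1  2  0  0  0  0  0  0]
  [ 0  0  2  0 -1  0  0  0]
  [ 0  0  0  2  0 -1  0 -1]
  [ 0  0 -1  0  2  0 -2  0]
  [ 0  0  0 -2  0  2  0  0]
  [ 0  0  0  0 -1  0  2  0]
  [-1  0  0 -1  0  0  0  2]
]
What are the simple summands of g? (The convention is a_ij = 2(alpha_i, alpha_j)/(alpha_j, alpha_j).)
B3 ⊕ C5

The diagram associated to this matrix has two connected components: the simple roots {alpha_3, alpha_5, alpha_7} form a chain of 3 nodes with a double edge at one end; the terminal node there is the unique short simple root (B_3), and {alpha_1, alpha_2, alpha_4, alpha_6, alpha_8} form a chain of 5 nodes with a double edge at one end; the terminal node there is the unique long simple root (C_5). A semisimple Lie algebra decomposes uniquely as the direct sum of simple ideals, one per connected component of its Dynkin diagram, so g ≅ B_3 ⊕ C_5 (dimension 21 + 55 = 76).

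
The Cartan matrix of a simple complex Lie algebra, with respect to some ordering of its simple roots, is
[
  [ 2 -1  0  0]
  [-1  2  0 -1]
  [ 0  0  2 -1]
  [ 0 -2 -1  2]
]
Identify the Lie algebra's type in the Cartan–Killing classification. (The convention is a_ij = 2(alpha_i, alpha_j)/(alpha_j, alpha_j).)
type F_4

The matrix has rank 4 with 2's on the diagonal. Reading the off-diagonal entries as Dynkin edges (a single edge where a_ij = a_ji = -1; a double or triple edge where a_ij * a_ji = 2 or 3), the diagram is a chain of 4 nodes with a double edge between the middle two (F_4). One simple-root ordering that puts it in standard form is (alpha_3, alpha_4, alpha_2, alpha_1). So the algebra is type F_4.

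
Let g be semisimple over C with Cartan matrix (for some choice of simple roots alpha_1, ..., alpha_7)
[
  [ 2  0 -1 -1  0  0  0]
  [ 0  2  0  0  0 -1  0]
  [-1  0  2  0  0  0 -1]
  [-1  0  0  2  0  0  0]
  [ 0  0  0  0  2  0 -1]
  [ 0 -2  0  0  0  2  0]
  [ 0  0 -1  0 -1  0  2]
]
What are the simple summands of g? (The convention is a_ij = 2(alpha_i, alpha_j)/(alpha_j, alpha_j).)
The diagram associated to this matrix has two connected components: the simple roots {alpha_1, alpha_3, alpha_4, alpha_5, alpha_7} form a chain of 5 nodes with single edges (A_5), and {alpha_2, alpha_6} form a chain of 2 nodes with a double edge at one end; the terminal node there is the unique short simple root (B_2). A semisimple Lie algebra decomposes uniquely as the direct sum of simple ideals, one per connected component of its Dynkin diagram, so g ≅ A_5 ⊕ B_2 (dimension 35 + 10 = 45).

A_5 (sl(6)) ⊕ B_2 (so(5))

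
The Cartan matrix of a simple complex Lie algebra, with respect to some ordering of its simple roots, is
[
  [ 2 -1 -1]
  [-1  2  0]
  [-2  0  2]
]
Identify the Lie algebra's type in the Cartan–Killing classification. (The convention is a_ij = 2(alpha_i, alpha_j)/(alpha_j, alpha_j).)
The matrix has rank 3 with 2's on the diagonal. Reading the off-diagonal entries as Dynkin edges (a single edge where a_ij = a_ji = -1; a double or triple edge where a_ij * a_ji = 2 or 3), the diagram is a chain of 3 nodes with a double edge at one end; the terminal node there is the unique long simple root (C_3). One simple-root ordering that puts it in standard form is (alpha_2, alpha_1, alpha_3). So the algebra is type C_3, i.e. sp(6).

type C_3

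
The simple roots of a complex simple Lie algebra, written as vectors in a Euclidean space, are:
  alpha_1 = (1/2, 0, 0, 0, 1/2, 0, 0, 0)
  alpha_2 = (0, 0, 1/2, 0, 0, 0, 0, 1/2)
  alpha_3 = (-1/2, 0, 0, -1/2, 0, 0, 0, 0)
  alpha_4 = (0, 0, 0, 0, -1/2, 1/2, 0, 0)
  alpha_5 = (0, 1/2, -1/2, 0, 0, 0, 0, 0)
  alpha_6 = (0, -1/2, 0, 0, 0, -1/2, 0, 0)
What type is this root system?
Compute the Cartan integers a_ij = 2(alpha_i, alpha_j)/(alpha_j, alpha_j); the resulting 6x6 Cartan matrix is
[[2, 0, -1, -1, 0, 0], [0, 2, 0, 0, -1, 0], [-1, 0, 2, 0, 0, 0], [-1, 0, 0, 2, 0, -1], [0, -1, 0, 0, 2, -1], [0, 0, 0, -1, -1, 2]].
All simple roots have the same length, so the diagram is simply laced. The associated Dynkin diagram is a chain of 6 nodes with single edges (A_6), so the type is A_6 (the algebra sl(7)).

A6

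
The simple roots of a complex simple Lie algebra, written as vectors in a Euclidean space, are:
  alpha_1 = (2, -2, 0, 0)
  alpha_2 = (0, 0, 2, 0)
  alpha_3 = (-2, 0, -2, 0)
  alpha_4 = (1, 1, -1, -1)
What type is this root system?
Compute the Cartan integers a_ij = 2(alpha_i, alpha_j)/(alpha_j, alpha_j); the resulting 4x4 Cartan matrix is
[[2, 0, -1, 0], [0, 2, -1, -1], [-1, -2, 2, 0], [0, -1, 0, 2]].
The roots have two lengths (squared-length ratio 2:1); the short ones are alpha_{2,4}. The associated Dynkin diagram is a chain of 4 nodes with a double edge between the middle two (F_4), so the type is F_4.

F4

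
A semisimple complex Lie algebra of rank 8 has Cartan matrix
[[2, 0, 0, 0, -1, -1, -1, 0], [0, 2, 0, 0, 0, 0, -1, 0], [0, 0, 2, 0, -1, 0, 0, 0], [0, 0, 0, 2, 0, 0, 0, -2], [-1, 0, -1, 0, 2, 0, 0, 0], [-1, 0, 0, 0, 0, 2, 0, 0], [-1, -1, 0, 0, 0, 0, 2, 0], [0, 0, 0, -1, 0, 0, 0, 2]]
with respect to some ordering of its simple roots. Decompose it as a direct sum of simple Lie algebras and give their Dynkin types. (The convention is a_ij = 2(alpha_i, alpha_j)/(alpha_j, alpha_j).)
The diagram associated to this matrix has two connected components: the simple roots {alpha_4, alpha_8} form a chain of 2 nodes with a double edge at one end; the terminal node there is the unique short simple root (B_2), and {alpha_1, alpha_2, alpha_3, alpha_5, alpha_6, alpha_7} form a chain of 5 nodes with one extra node attached to the third node from one end (E_6). A semisimple Lie algebra decomposes uniquely as the direct sum of simple ideals, one per connected component of its Dynkin diagram, so g ≅ B_2 ⊕ E_6 (dimension 10 + 78 = 88).

B_2 (so(5)) ⊕ E_6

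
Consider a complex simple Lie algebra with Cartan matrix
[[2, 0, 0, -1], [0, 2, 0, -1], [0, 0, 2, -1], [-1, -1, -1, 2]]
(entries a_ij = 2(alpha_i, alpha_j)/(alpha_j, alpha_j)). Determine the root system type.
D4

The matrix has rank 4 with 2's on the diagonal. Reading the off-diagonal entries as Dynkin edges (a single edge where a_ij = a_ji = -1; a double or triple edge where a_ij * a_ji = 2 or 3), the diagram is a chain of 2 nodes with a fork of two nodes at one end (D_4). One simple-root ordering that puts it in standard form is (alpha_2, alpha_4, alpha_1, alpha_3). So the algebra is type D_4, i.e. so(8).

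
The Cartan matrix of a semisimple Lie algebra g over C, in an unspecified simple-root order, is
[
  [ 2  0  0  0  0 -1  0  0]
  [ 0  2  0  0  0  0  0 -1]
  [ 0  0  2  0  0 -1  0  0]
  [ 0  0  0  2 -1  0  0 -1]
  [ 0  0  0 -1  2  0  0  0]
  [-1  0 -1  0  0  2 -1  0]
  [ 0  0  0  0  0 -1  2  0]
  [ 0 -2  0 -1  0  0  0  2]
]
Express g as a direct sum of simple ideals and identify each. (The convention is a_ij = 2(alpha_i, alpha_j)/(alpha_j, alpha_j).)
B4 + D4

The diagram associated to this matrix has two connected components: the simple roots {alpha_2, alpha_4, alpha_5, alpha_8} form a chain of 4 nodes with a double edge at one end; the terminal node there is the unique short simple root (B_4), and {alpha_1, alpha_3, alpha_6, alpha_7} form a chain of 2 nodes with a fork of two nodes at one end (D_4). A semisimple Lie algebra decomposes uniquely as the direct sum of simple ideals, one per connected component of its Dynkin diagram, so g ≅ B_4 ⊕ D_4 (dimension 36 + 28 = 64).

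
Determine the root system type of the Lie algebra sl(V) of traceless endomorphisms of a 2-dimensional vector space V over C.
This is sl(2), which has dimension 2^2 - 1 = 3 and rank 2 - 1 = 1 (a Cartan subalgebra is the diagonal traceless matrices). In the classification of classical Lie algebras, the special linear algebra sl(n+1) has type A_n; here n = 1, so the Dynkin diagram is a chain of 1 nodes with single edges (A_1). Hence the type is A_1.

A1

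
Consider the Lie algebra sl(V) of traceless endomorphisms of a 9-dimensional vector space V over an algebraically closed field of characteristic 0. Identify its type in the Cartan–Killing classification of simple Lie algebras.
This is sl(9), which has dimension 9^2 - 1 = 80 and rank 9 - 1 = 8 (a Cartan subalgebra is the diagonal traceless matrices). In the classification of classical Lie algebras, the special linear algebra sl(n+1) has type A_n; here n = 8, so the Dynkin diagram is a chain of 8 nodes with single edges (A_8). Hence the type is A_8.

A_8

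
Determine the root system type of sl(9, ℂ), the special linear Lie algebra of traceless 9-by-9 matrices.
This is sl(9), which has dimension 9^2 - 1 = 80 and rank 9 - 1 = 8 (a Cartan subalgebra is the diagonal traceless matrices). In the classification of classical Lie algebras, the special linear algebra sl(n+1) has type A_n; here n = 8, so the Dynkin diagram is a chain of 8 nodes with single edges (A_8). Hence the type is A_8.

A_8 (sl(9))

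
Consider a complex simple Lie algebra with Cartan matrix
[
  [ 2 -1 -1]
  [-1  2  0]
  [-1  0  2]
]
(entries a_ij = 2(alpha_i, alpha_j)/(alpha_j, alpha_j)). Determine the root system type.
The matrix has rank 3 with 2's on the diagonal. Reading the off-diagonal entries as Dynkin edges (a single edge where a_ij = a_ji = -1; a double or triple edge where a_ij * a_ji = 2 or 3), the diagram is a chain of 3 nodes with single edges (A_3). One simple-root ordering that puts it in standard form is (alpha_3, alpha_1, alpha_2). So the algebra is type A_3, i.e. sl(4).

A_3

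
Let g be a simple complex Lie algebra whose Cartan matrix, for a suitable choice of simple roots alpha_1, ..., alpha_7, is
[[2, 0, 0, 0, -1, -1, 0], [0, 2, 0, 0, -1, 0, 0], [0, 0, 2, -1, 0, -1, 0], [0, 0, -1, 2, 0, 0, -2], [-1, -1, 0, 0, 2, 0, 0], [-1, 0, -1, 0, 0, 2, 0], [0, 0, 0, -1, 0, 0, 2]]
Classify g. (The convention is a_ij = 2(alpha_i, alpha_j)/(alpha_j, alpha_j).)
B_7 (so(15))

The matrix has rank 7 with 2's on the diagonal. Reading the off-diagonal entries as Dynkin edges (a single edge where a_ij = a_ji = -1; a double or triple edge where a_ij * a_ji = 2 or 3), the diagram is a chain of 7 nodes with a double edge at one end; the terminal node there is the unique short simple root (B_7). One simple-root ordering that puts it in standard form is (alpha_2, alpha_5, alpha_1, alpha_6, alpha_3, alpha_4, alpha_7). So the algebra is type B_7, i.e. so(15).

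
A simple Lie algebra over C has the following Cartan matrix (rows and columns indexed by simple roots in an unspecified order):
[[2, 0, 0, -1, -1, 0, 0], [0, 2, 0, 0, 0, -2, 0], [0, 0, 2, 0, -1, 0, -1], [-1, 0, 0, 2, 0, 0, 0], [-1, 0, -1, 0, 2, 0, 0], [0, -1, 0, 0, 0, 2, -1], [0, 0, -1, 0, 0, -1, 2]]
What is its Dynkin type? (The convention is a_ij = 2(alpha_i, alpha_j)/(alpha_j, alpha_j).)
The matrix has rank 7 with 2's on the diagonal. Reading the off-diagonal entries as Dynkin edges (a single edge where a_ij = a_ji = -1; a double or triple edge where a_ij * a_ji = 2 or 3), the diagram is a chain of 7 nodes with a double edge at one end; the terminal node there is the unique long simple root (C_7). One simple-root ordering that puts it in standard form is (alpha_4, alpha_1, alpha_5, alpha_3, alpha_7, alpha_6, alpha_2). So the algebra is type C_7, i.e. sp(14).

C7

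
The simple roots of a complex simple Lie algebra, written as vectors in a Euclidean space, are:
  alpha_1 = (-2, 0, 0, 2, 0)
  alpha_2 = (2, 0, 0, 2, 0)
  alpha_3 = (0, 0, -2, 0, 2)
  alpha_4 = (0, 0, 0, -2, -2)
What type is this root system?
Compute the Cartan integers a_ij = 2(alpha_i, alpha_j)/(alpha_j, alpha_j); the resulting 4x4 Cartan matrix is
[[2, 0, 0, -1], [0, 2, 0, -1], [0, 0, 2, -1], [-1, -1, -1, 2]].
All simple roots have the same length, so the diagram is simply laced. The associated Dynkin diagram is a chain of 2 nodes with a fork of two nodes at one end (D_4), so the type is D_4 (the algebra so(8)).

D4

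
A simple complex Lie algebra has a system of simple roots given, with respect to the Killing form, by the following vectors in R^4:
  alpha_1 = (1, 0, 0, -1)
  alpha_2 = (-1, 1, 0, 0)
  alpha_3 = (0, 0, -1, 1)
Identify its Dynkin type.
A3

Compute the Cartan integers a_ij = 2(alpha_i, alpha_j)/(alpha_j, alpha_j); the resulting 3x3 Cartan matrix is
[[2, -1, -1], [-1, 2, 0], [-1, 0, 2]].
All simple roots have the same length, so the diagram is simply laced. The associated Dynkin diagram is a chain of 3 nodes with single edges (A_3), so the type is A_3 (the algebra sl(4)).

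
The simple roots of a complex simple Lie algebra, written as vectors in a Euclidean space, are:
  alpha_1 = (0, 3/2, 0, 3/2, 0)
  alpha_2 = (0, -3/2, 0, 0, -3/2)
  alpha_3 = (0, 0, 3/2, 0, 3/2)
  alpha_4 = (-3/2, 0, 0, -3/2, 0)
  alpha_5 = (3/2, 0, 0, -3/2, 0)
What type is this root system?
type D_5

Compute the Cartan integers a_ij = 2(alpha_i, alpha_j)/(alpha_j, alpha_j); the resulting 5x5 Cartan matrix is
[[2, -1, 0, -1, -1], [-1, 2, -1, 0, 0], [0, -1, 2, 0, 0], [-1, 0, 0, 2, 0], [-1, 0, 0, 0, 2]].
All simple roots have the same length, so the diagram is simply laced. The associated Dynkin diagram is a chain of 3 nodes with a fork of two nodes at one end (D_5), so the type is D_5 (the algebra so(10)).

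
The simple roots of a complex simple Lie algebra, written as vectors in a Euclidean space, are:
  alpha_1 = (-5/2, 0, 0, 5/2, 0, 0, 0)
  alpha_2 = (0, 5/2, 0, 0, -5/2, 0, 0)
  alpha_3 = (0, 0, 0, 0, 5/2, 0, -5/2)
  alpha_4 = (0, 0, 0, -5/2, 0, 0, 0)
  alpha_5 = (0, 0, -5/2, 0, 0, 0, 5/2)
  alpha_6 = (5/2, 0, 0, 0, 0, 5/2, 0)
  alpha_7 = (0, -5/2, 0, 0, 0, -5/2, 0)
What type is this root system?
B7

Compute the Cartan integers a_ij = 2(alpha_i, alpha_j)/(alpha_j, alpha_j); the resulting 7x7 Cartan matrix is
[[2, 0, 0, -2, 0, -1, 0], [0, 2, -1, 0, 0, 0, -1], [0, -1, 2, 0, -1, 0, 0], [-1, 0, 0, 2, 0, 0, 0], [0, 0, -1, 0, 2, 0, 0], [-1, 0, 0, 0, 0, 2, -1], [0, -1, 0, 0, 0, -1, 2]].
The roots have two lengths (squared-length ratio 2:1); the short ones are alpha_{4}. The associated Dynkin diagram is a chain of 7 nodes with a double edge at one end; the terminal node there is the unique short simple root (B_7), so the type is B_7 (the algebra so(15)).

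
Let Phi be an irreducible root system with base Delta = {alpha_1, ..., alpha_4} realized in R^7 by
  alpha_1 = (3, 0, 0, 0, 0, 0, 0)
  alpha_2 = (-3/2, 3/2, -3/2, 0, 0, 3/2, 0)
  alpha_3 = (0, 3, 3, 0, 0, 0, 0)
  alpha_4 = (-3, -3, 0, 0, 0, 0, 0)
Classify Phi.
Compute the Cartan integers a_ij = 2(alpha_i, alpha_j)/(alpha_j, alpha_j); the resulting 4x4 Cartan matrix is
[[2, -1, 0, -1], [-1, 2, 0, 0], [0, 0, 2, -1], [-2, 0, -1, 2]].
The roots have two lengths (squared-length ratio 2:1); the short ones are alpha_{1,2}. The associated Dynkin diagram is a chain of 4 nodes with a double edge between the middle two (F_4), so the type is F_4.

F4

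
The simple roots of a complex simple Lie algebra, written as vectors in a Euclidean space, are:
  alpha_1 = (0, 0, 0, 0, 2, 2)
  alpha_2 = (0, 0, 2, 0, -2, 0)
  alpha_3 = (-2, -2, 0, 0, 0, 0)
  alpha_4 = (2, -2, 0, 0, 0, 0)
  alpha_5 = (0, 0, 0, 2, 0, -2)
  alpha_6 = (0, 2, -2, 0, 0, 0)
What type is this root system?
Compute the Cartan integers a_ij = 2(alpha_i, alpha_j)/(alpha_j, alpha_j); the resulting 6x6 Cartan matrix is
[[2, -1, 0, 0, -1, 0], [-1, 2, 0, 0, 0, -1], [0, 0, 2, 0, 0, -1], [0, 0, 0, 2, 0, -1], [-1, 0, 0, 0, 2, 0], [0, -1, -1, -1, 0, 2]].
All simple roots have the same length, so the diagram is simply laced. The associated Dynkin diagram is a chain of 4 nodes with a fork of two nodes at one end (D_6), so the type is D_6 (the algebra so(12)).

D6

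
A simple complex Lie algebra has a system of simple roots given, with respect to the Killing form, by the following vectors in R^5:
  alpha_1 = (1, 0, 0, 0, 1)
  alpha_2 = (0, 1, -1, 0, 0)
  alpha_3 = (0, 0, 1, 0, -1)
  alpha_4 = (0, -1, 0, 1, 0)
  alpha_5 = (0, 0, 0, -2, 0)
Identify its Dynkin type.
C5

Compute the Cartan integers a_ij = 2(alpha_i, alpha_j)/(alpha_j, alpha_j); the resulting 5x5 Cartan matrix is
[[2, 0, -1, 0, 0], [0, 2, -1, -1, 0], [-1, -1, 2, 0, 0], [0, -1, 0, 2, -1], [0, 0, 0, -2, 2]].
The roots have two lengths (squared-length ratio 2:1); the short ones are alpha_{1,2,3,4}. The associated Dynkin diagram is a chain of 5 nodes with a double edge at one end; the terminal node there is the unique long simple root (C_5), so the type is C_5 (the algebra sp(10)).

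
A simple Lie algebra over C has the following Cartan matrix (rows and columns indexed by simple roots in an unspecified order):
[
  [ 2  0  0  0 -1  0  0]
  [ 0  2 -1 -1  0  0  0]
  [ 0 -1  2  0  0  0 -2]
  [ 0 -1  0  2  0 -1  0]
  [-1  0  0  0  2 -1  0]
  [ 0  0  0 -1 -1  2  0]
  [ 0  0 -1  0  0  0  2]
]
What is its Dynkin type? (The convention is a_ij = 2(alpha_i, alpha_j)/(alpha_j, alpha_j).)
B_7 (so(15))

The matrix has rank 7 with 2's on the diagonal. Reading the off-diagonal entries as Dynkin edges (a single edge where a_ij = a_ji = -1; a double or triple edge where a_ij * a_ji = 2 or 3), the diagram is a chain of 7 nodes with a double edge at one end; the terminal node there is the unique short simple root (B_7). One simple-root ordering that puts it in standard form is (alpha_1, alpha_5, alpha_6, alpha_4, alpha_2, alpha_3, alpha_7). So the algebra is type B_7, i.e. so(15).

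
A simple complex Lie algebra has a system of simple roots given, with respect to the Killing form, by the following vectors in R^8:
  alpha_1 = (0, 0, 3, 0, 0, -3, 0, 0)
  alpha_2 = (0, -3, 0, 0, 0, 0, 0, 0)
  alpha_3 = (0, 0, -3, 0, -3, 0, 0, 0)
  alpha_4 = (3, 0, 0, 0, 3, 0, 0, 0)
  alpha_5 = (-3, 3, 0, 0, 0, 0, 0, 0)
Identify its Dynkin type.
Compute the Cartan integers a_ij = 2(alpha_i, alpha_j)/(alpha_j, alpha_j); the resulting 5x5 Cartan matrix is
[[2, 0, -1, 0, 0], [0, 2, 0, 0, -1], [-1, 0, 2, -1, 0], [0, 0, -1, 2, -1], [0, -2, 0, -1, 2]].
The roots have two lengths (squared-length ratio 2:1); the short ones are alpha_{2}. The associated Dynkin diagram is a chain of 5 nodes with a double edge at one end; the terminal node there is the unique short simple root (B_5), so the type is B_5 (the algebra so(11)).

B5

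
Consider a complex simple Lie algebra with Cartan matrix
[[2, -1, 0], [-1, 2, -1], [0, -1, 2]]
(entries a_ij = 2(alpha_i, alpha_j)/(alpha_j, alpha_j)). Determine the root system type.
A_3

The matrix has rank 3 with 2's on the diagonal. Reading the off-diagonal entries as Dynkin edges (a single edge where a_ij = a_ji = -1; a double or triple edge where a_ij * a_ji = 2 or 3), the diagram is a chain of 3 nodes with single edges (A_3). One simple-root ordering that puts it in standard form is (alpha_3, alpha_2, alpha_1). So the algebra is type A_3, i.e. sl(4).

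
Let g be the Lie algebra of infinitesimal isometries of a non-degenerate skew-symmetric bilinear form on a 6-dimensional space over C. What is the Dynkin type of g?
This is sp(6), which has dimension 6(6+1)/2 = 21 and rank 6/2 = 3. In the classification of classical Lie algebras, the symplectic algebra sp(2n) has type C_n; here n = 3, so the Dynkin diagram is a chain of 3 nodes with a double edge at one end; the terminal node there is the unique long simple root (C_3). Hence the type is C_3.

C3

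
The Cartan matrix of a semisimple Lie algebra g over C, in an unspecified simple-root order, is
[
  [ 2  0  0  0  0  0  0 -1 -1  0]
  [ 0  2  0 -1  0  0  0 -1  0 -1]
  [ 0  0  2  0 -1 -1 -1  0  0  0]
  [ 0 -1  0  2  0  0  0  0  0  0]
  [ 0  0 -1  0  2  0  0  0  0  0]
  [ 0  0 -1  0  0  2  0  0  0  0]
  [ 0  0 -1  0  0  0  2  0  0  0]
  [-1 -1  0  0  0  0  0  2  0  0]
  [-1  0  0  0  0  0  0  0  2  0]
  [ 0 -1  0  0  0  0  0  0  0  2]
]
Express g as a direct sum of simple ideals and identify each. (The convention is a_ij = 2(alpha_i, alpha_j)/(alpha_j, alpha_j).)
The diagram associated to this matrix has two connected components: the simple roots {alpha_3, alpha_5, alpha_6, alpha_7} form a chain of 2 nodes with a fork of two nodes at one end (D_4), and {alpha_1, alpha_2, alpha_4, alpha_8, alpha_9, alpha_10} form a chain of 4 nodes with a fork of two nodes at one end (D_6). A semisimple Lie algebra decomposes uniquely as the direct sum of simple ideals, one per connected component of its Dynkin diagram, so g ≅ D_4 ⊕ D_6 (dimension 28 + 66 = 94).

D_4 ⊕ D_6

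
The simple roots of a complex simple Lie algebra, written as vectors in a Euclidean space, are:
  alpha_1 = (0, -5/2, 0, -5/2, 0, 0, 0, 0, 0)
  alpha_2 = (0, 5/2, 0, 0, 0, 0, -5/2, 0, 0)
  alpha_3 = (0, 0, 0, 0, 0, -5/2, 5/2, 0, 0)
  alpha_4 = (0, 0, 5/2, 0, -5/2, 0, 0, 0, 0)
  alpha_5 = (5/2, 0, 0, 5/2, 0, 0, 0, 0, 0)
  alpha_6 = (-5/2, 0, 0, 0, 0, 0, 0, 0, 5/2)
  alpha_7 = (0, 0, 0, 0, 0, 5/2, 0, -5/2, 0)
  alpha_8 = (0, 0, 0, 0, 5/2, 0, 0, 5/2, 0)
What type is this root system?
Compute the Cartan integers a_ij = 2(alpha_i, alpha_j)/(alpha_j, alpha_j); the resulting 8x8 Cartan matrix is
[[2, -1, 0, 0, -1, 0, 0, 0], [-1, 2, -1, 0, 0, 0, 0, 0], [0, -1, 2, 0, 0, 0, -1, 0], [0, 0, 0, 2, 0, 0, 0, -1], [-1, 0, 0, 0, 2, -1, 0, 0], [0, 0, 0, 0, -1, 2, 0, 0], [0, 0, -1, 0, 0, 0, 2, -1], [0, 0, 0, -1, 0, 0, -1, 2]].
All simple roots have the same length, so the diagram is simply laced. The associated Dynkin diagram is a chain of 8 nodes with single edges (A_8), so the type is A_8 (the algebra sl(9)).

A_8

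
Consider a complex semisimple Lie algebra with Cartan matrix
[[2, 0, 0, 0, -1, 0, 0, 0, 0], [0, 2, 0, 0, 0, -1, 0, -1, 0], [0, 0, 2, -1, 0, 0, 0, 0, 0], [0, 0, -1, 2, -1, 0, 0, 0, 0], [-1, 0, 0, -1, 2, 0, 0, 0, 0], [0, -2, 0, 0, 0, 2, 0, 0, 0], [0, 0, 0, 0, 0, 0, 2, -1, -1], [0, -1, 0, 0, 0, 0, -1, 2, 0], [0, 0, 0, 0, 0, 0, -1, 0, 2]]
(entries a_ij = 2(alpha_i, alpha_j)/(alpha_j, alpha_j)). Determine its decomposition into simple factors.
The diagram associated to this matrix has two connected components: the simple roots {alpha_1, alpha_3, alpha_4, alpha_5} form a chain of 4 nodes with single edges (A_4), and {alpha_2, alpha_6, alpha_7, alpha_8, alpha_9} form a chain of 5 nodes with a double edge at one end; the terminal node there is the unique long simple root (C_5). A semisimple Lie algebra decomposes uniquely as the direct sum of simple ideals, one per connected component of its Dynkin diagram, so g ≅ A_4 ⊕ C_5 (dimension 24 + 55 = 79).

A4 ⊕ C5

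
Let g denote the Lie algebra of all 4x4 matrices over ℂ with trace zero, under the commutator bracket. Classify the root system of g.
type A_3

This is sl(4), which has dimension 4^2 - 1 = 15 and rank 4 - 1 = 3 (a Cartan subalgebra is the diagonal traceless matrices). In the classification of classical Lie algebras, the special linear algebra sl(n+1) has type A_n; here n = 3, so the Dynkin diagram is a chain of 3 nodes with single edges (A_3). Hence the type is A_3.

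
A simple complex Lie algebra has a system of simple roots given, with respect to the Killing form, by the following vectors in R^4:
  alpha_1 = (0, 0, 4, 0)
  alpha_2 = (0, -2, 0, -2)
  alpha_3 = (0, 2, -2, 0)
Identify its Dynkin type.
Compute the Cartan integers a_ij = 2(alpha_i, alpha_j)/(alpha_j, alpha_j); the resulting 3x3 Cartan matrix is
[[2, 0, -2], [0, 2, -1], [-1, -1, 2]].
The roots have two lengths (squared-length ratio 2:1); the short ones are alpha_{2,3}. The associated Dynkin diagram is a chain of 3 nodes with a double edge at one end; the terminal node there is the unique long simple root (C_3), so the type is C_3 (the algebra sp(6)).

C_3 (sp(6))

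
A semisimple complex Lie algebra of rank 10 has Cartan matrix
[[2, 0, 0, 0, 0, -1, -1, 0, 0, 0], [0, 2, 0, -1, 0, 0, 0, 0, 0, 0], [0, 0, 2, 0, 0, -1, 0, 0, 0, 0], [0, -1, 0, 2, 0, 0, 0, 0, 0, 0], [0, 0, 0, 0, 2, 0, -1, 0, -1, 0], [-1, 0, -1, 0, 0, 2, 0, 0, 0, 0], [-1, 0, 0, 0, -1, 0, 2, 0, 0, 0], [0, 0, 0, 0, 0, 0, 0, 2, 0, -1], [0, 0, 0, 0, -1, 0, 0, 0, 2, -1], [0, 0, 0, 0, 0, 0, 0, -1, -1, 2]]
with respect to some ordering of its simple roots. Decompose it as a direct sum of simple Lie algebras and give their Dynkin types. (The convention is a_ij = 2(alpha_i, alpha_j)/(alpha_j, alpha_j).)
The diagram associated to this matrix has two connected components: the simple roots {alpha_2, alpha_4} form a chain of 2 nodes with single edges (A_2), and {alpha_1, alpha_3, alpha_5, alpha_6, alpha_7, alpha_8, alpha_9, alpha_10} form a chain of 8 nodes with single edges (A_8). A semisimple Lie algebra decomposes uniquely as the direct sum of simple ideals, one per connected component of its Dynkin diagram, so g ≅ A_2 ⊕ A_8 (dimension 8 + 80 = 88).

A_2 (sl(3)) ⊕ A_8 (sl(9))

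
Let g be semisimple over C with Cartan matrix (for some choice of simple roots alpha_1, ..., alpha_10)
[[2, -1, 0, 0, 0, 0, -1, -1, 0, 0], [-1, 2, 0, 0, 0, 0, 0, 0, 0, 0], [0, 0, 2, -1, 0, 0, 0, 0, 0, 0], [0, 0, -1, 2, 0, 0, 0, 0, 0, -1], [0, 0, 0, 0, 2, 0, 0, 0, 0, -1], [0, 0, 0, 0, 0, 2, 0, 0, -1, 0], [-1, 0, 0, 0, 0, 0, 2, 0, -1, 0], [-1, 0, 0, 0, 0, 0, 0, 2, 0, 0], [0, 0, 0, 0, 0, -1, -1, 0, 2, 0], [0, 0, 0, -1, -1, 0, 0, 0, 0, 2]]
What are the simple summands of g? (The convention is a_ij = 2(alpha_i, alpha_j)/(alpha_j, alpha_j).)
A_4 ⊕ D_6

The diagram associated to this matrix has two connected components: the simple roots {alpha_3, alpha_4, alpha_5, alpha_10} form a chain of 4 nodes with single edges (A_4), and {alpha_1, alpha_2, alpha_6, alpha_7, alpha_8, alpha_9} form a chain of 4 nodes with a fork of two nodes at one end (D_6). A semisimple Lie algebra decomposes uniquely as the direct sum of simple ideals, one per connected component of its Dynkin diagram, so g ≅ A_4 ⊕ D_6 (dimension 24 + 66 = 90).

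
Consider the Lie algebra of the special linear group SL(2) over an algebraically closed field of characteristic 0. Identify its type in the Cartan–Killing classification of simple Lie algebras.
A1

This is sl(2), which has dimension 2^2 - 1 = 3 and rank 2 - 1 = 1 (a Cartan subalgebra is the diagonal traceless matrices). In the classification of classical Lie algebras, the special linear algebra sl(n+1) has type A_n; here n = 1, so the Dynkin diagram is a chain of 1 nodes with single edges (A_1). Hence the type is A_1.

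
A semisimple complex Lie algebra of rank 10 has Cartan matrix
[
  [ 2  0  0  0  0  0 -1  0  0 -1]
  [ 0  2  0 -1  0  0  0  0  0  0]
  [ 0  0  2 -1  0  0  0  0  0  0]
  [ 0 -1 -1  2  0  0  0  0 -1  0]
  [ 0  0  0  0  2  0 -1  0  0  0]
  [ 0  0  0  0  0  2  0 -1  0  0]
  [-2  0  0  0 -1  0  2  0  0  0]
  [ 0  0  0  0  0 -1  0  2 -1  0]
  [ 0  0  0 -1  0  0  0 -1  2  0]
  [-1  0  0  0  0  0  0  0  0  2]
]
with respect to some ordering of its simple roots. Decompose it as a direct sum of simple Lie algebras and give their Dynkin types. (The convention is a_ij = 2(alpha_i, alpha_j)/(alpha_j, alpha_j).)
D6 + F4

The diagram associated to this matrix has two connected components: the simple roots {alpha_2, alpha_3, alpha_4, alpha_6, alpha_8, alpha_9} form a chain of 4 nodes with a fork of two nodes at one end (D_6), and {alpha_1, alpha_5, alpha_7, alpha_10} form a chain of 4 nodes with a double edge between the middle two (F_4). A semisimple Lie algebra decomposes uniquely as the direct sum of simple ideals, one per connected component of its Dynkin diagram, so g ≅ D_6 ⊕ F_4 (dimension 66 + 52 = 118).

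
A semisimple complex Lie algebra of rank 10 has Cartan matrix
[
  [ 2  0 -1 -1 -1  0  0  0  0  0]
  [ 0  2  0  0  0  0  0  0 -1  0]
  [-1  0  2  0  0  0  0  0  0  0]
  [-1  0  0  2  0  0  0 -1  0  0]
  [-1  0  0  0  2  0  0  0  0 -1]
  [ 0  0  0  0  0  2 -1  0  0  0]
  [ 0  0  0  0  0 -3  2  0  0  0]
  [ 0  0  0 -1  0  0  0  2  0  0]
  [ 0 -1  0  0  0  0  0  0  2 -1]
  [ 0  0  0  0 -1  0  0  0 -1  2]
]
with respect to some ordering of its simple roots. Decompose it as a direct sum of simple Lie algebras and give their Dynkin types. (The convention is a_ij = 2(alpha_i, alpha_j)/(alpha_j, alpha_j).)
The diagram associated to this matrix has two connected components: the simple roots {alpha_1, alpha_2, alpha_3, alpha_4, alpha_5, alpha_8, alpha_9, alpha_10} form a chain of 7 nodes with one extra node attached to the third node from one end (E_8), and {alpha_6, alpha_7} form two nodes joined by a triple edge (G_2). A semisimple Lie algebra decomposes uniquely as the direct sum of simple ideals, one per connected component of its Dynkin diagram, so g ≅ E_8 ⊕ G_2 (dimension 248 + 14 = 262).

E_8 ⊕ G_2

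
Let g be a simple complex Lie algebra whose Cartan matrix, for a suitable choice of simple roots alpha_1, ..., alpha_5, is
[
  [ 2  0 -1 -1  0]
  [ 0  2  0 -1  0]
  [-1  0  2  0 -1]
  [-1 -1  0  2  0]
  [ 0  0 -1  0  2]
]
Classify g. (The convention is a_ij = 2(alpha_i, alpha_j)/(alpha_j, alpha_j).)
A_5 (sl(6))

The matrix has rank 5 with 2's on the diagonal. Reading the off-diagonal entries as Dynkin edges (a single edge where a_ij = a_ji = -1; a double or triple edge where a_ij * a_ji = 2 or 3), the diagram is a chain of 5 nodes with single edges (A_5). One simple-root ordering that puts it in standard form is (alpha_5, alpha_3, alpha_1, alpha_4, alpha_2). So the algebra is type A_5, i.e. sl(6).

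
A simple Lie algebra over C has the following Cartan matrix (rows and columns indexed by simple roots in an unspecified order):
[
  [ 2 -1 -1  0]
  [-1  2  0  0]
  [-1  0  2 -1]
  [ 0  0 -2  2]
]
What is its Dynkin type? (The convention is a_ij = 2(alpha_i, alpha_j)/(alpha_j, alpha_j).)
C_4 (sp(8))

The matrix has rank 4 with 2's on the diagonal. Reading the off-diagonal entries as Dynkin edges (a single edge where a_ij = a_ji = -1; a double or triple edge where a_ij * a_ji = 2 or 3), the diagram is a chain of 4 nodes with a double edge at one end; the terminal node there is the unique long simple root (C_4). One simple-root ordering that puts it in standard form is (alpha_2, alpha_1, alpha_3, alpha_4). So the algebra is type C_4, i.e. sp(8).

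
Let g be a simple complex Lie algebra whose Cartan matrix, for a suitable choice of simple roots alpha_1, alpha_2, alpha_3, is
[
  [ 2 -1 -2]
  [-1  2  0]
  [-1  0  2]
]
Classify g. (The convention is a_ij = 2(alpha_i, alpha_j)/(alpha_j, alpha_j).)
type B_3

The matrix has rank 3 with 2's on the diagonal. Reading the off-diagonal entries as Dynkin edges (a single edge where a_ij = a_ji = -1; a double or triple edge where a_ij * a_ji = 2 or 3), the diagram is a chain of 3 nodes with a double edge at one end; the terminal node there is the unique short simple root (B_3). One simple-root ordering that puts it in standard form is (alpha_2, alpha_1, alpha_3). So the algebra is type B_3, i.e. so(7).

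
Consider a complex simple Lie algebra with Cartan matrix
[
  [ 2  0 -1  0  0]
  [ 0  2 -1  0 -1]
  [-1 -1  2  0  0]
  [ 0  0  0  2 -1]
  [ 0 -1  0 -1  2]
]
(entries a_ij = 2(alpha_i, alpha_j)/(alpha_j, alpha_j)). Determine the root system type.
The matrix has rank 5 with 2's on the diagonal. Reading the off-diagonal entries as Dynkin edges (a single edge where a_ij = a_ji = -1; a double or triple edge where a_ij * a_ji = 2 or 3), the diagram is a chain of 5 nodes with single edges (A_5). One simple-root ordering that puts it in standard form is (alpha_1, alpha_3, alpha_2, alpha_5, alpha_4). So the algebra is type A_5, i.e. sl(6).

A_5 (sl(6))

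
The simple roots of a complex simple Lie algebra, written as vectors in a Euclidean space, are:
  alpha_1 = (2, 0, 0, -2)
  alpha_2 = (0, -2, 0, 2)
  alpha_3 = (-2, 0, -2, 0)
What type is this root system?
Compute the Cartan integers a_ij = 2(alpha_i, alpha_j)/(alpha_j, alpha_j); the resulting 3x3 Cartan matrix is
[[2, -1, -1], [-1, 2, 0], [-1, 0, 2]].
All simple roots have the same length, so the diagram is simply laced. The associated Dynkin diagram is a chain of 3 nodes with single edges (A_3), so the type is A_3 (the algebra sl(4)).

A_3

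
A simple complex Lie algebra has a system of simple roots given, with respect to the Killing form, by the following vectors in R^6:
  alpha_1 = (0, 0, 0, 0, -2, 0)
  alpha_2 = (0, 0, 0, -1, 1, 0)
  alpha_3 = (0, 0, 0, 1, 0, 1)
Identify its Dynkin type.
type C_3

Compute the Cartan integers a_ij = 2(alpha_i, alpha_j)/(alpha_j, alpha_j); the resulting 3x3 Cartan matrix is
[[2, -2, 0], [-1, 2, -1], [0, -1, 2]].
The roots have two lengths (squared-length ratio 2:1); the short ones are alpha_{2,3}. The associated Dynkin diagram is a chain of 3 nodes with a double edge at one end; the terminal node there is the unique long simple root (C_3), so the type is C_3 (the algebra sp(6)).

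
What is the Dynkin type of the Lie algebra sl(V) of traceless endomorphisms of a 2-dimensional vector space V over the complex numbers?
This is sl(2), which has dimension 2^2 - 1 = 3 and rank 2 - 1 = 1 (a Cartan subalgebra is the diagonal traceless matrices). In the classification of classical Lie algebras, the special linear algebra sl(n+1) has type A_n; here n = 1, so the Dynkin diagram is a chain of 1 nodes with single edges (A_1). Hence the type is A_1.

A_1 (sl(2))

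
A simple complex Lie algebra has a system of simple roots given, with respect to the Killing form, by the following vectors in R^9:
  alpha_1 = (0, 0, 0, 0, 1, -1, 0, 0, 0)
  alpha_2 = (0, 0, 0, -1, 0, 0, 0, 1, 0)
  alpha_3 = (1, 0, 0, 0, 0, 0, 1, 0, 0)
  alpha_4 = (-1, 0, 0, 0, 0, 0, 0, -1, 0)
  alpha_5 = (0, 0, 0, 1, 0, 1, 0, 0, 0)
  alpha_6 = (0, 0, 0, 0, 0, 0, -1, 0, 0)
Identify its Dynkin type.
Compute the Cartan integers a_ij = 2(alpha_i, alpha_j)/(alpha_j, alpha_j); the resulting 6x6 Cartan matrix is
[[2, 0, 0, 0, -1, 0], [0, 2, 0, -1, -1, 0], [0, 0, 2, -1, 0, -2], [0, -1, -1, 2, 0, 0], [-1, -1, 0, 0, 2, 0], [0, 0, -1, 0, 0, 2]].
The roots have two lengths (squared-length ratio 2:1); the short ones are alpha_{6}. The associated Dynkin diagram is a chain of 6 nodes with a double edge at one end; the terminal node there is the unique short simple root (B_6), so the type is B_6 (the algebra so(13)).

B_6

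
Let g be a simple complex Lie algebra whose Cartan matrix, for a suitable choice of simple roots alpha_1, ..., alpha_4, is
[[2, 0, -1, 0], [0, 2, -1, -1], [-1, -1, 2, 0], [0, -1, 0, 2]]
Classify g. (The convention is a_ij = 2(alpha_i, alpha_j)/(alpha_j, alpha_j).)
A_4 (sl(5))

The matrix has rank 4 with 2's on the diagonal. Reading the off-diagonal entries as Dynkin edges (a single edge where a_ij = a_ji = -1; a double or triple edge where a_ij * a_ji = 2 or 3), the diagram is a chain of 4 nodes with single edges (A_4). One simple-root ordering that puts it in standard form is (alpha_1, alpha_3, alpha_2, alpha_4). So the algebra is type A_4, i.e. sl(5).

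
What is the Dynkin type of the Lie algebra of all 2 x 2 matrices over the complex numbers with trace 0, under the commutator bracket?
type A_1

This is sl(2), which has dimension 2^2 - 1 = 3 and rank 2 - 1 = 1 (a Cartan subalgebra is the diagonal traceless matrices). In the classification of classical Lie algebras, the special linear algebra sl(n+1) has type A_n; here n = 1, so the Dynkin diagram is a chain of 1 nodes with single edges (A_1). Hence the type is A_1.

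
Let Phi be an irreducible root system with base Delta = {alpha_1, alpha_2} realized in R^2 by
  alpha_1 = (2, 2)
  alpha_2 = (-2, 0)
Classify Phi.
B_2 (so(5))

Compute the Cartan integers a_ij = 2(alpha_i, alpha_j)/(alpha_j, alpha_j); the resulting 2x2 Cartan matrix is
[[2, -2], [-1, 2]].
The roots have two lengths (squared-length ratio 2:1); the short ones are alpha_{2}. The associated Dynkin diagram is a chain of 2 nodes with a double edge at one end; the terminal node there is the unique short simple root (B_2), so the type is B_2 (the algebra so(5)).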